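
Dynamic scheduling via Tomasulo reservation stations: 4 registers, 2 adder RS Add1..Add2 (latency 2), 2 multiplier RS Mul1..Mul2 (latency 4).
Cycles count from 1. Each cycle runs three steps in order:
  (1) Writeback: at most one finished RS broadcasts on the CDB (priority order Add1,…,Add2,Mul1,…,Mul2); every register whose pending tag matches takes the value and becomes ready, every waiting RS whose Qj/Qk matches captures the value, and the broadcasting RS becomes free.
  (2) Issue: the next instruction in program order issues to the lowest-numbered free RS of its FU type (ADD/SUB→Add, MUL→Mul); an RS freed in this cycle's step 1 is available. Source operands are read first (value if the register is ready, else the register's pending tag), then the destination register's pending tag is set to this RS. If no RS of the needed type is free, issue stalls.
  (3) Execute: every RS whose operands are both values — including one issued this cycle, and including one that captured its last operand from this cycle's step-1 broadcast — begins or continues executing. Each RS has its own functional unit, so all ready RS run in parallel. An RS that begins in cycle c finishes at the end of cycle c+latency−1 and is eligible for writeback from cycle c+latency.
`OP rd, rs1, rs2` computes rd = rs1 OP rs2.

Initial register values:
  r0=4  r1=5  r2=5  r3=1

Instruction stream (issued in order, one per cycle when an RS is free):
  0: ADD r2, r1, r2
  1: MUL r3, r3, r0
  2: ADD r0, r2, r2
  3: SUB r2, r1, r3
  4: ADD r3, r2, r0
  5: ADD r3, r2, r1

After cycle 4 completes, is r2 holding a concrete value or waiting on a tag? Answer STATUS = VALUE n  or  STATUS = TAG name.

cycle 1: issue ADD r2<-Add1 // r0:4,r1:5,r2:Add1,r3:1
cycle 2: issue MUL r3<-Mul1 // r0:4,r1:5,r2:Add1,r3:Mul1
cycle 3: CDB Add1=10; issue ADD r0<-Add1 // r0:Add1,r1:5,r2:10,r3:Mul1
cycle 4: issue SUB r2<-Add2 // r0:Add1,r1:5,r2:Add2,r3:Mul1

STATUS = TAG Add2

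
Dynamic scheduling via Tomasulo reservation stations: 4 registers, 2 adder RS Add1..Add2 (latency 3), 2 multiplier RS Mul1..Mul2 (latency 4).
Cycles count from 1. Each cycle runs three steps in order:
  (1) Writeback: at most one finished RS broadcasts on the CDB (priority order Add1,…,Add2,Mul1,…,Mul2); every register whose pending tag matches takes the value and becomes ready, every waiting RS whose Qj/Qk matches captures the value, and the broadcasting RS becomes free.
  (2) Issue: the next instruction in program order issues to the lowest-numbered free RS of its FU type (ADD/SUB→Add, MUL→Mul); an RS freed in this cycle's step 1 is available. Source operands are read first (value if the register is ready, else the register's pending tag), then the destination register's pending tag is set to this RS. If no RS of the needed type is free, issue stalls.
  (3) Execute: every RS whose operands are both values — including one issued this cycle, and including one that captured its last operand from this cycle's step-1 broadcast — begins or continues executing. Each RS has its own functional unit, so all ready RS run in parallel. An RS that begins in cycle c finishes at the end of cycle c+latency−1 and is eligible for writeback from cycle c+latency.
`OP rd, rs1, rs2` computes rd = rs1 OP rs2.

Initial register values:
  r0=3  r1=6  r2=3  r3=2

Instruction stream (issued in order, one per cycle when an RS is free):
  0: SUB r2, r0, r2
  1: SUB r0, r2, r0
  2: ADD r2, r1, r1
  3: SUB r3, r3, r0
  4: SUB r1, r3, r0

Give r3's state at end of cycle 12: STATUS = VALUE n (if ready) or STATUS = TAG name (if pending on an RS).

STATUS = VALUE 5

  c1: issue SUB r2<-Add1  regs: r0:3,r1:6,r2:Add1,r3:2
  c2: issue SUB r0<-Add2  regs: r0:Add2,r1:6,r2:Add1,r3:2
  c3: stall  regs: r0:Add2,r1:6,r2:Add1,r3:2
  c4: CDB Add1=0; issue ADD r2<-Add1  regs: r0:Add2,r1:6,r2:Add1,r3:2
  c5: stall  regs: r0:Add2,r1:6,r2:Add1,r3:2
  c6: stall  regs: r0:Add2,r1:6,r2:Add1,r3:2
  c7: CDB Add1=12; issue SUB r3<-Add1  regs: r0:Add2,r1:6,r2:12,r3:Add1
  c8: CDB Add2=-3; issue SUB r1<-Add2  regs: r0:-3,r1:Add2,r2:12,r3:Add1
  c9: -  regs: r0:-3,r1:Add2,r2:12,r3:Add1
  c10: -  regs: r0:-3,r1:Add2,r2:12,r3:Add1
  c11: CDB Add1=5  regs: r0:-3,r1:Add2,r2:12,r3:5
  c12: -  regs: r0:-3,r1:Add2,r2:12,r3:5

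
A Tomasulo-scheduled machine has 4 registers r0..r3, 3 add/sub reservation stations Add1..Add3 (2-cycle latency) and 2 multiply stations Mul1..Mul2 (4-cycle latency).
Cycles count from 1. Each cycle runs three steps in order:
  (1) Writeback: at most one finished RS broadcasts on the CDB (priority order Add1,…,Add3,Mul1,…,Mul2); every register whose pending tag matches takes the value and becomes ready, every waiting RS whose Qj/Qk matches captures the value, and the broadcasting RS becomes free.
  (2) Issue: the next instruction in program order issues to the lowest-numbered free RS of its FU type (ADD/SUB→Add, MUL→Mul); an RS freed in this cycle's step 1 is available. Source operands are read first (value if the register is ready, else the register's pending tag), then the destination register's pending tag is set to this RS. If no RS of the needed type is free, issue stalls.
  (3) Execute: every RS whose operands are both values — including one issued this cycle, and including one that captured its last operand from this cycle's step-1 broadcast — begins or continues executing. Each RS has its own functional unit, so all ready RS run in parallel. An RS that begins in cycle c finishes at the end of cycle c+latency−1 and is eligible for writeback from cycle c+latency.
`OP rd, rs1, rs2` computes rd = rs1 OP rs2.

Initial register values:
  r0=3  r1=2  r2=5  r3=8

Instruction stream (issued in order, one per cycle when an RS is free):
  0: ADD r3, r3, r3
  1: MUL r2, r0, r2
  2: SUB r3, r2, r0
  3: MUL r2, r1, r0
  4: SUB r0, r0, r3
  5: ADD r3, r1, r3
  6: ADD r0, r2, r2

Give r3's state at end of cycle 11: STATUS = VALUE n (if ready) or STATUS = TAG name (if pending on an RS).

STATUS = TAG Add3

cycle 1: issue ADD r3<-Add1 // r0:3,r1:2,r2:5,r3:Add1
cycle 2: issue MUL r2<-Mul1 // r0:3,r1:2,r2:Mul1,r3:Add1
cycle 3: CDB Add1=16; issue SUB r3<-Add1 // r0:3,r1:2,r2:Mul1,r3:Add1
cycle 4: issue MUL r2<-Mul2 // r0:3,r1:2,r2:Mul2,r3:Add1
cycle 5: issue SUB r0<-Add2 // r0:Add2,r1:2,r2:Mul2,r3:Add1
cycle 6: CDB Mul1=15; issue ADD r3<-Add3 // r0:Add2,r1:2,r2:Mul2,r3:Add3
cycle 7: stall // r0:Add2,r1:2,r2:Mul2,r3:Add3
cycle 8: CDB Add1=12; issue ADD r0<-Add1 // r0:Add1,r1:2,r2:Mul2,r3:Add3
cycle 9: CDB Mul2=6 // r0:Add1,r1:2,r2:6,r3:Add3
cycle 10: CDB Add2=-9 // r0:Add1,r1:2,r2:6,r3:Add3
cycle 11: CDB Add1=12 // r0:12,r1:2,r2:6,r3:Add3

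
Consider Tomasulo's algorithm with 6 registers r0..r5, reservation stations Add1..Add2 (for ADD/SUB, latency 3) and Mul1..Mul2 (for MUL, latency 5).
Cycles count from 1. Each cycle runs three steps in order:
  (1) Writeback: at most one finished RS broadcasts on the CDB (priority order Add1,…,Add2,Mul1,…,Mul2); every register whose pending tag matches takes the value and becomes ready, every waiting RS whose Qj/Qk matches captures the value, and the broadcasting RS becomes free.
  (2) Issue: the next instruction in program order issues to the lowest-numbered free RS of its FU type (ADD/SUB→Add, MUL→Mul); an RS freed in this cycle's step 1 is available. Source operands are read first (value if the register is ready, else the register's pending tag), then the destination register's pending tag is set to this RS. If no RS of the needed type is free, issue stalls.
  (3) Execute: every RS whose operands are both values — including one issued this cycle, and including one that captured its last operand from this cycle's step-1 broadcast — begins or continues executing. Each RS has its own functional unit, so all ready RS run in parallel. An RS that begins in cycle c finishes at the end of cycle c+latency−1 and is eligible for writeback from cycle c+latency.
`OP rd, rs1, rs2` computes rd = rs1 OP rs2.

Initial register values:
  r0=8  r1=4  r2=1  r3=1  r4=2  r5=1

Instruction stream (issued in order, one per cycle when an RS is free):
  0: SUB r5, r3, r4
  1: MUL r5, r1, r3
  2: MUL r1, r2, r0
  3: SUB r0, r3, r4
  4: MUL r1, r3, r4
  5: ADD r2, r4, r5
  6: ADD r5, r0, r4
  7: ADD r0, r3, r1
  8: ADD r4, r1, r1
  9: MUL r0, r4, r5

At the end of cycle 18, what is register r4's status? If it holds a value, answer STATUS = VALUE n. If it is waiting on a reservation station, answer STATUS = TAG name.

STATUS = VALUE 4

cycle 1: issue SUB r5<-Add1 // r0:8,r1:4,r2:1,r3:1,r4:2,r5:Add1
cycle 2: issue MUL r5<-Mul1 // r0:8,r1:4,r2:1,r3:1,r4:2,r5:Mul1
cycle 3: issue MUL r1<-Mul2 // r0:8,r1:Mul2,r2:1,r3:1,r4:2,r5:Mul1
cycle 4: CDB Add1=-1; issue SUB r0<-Add1 // r0:Add1,r1:Mul2,r2:1,r3:1,r4:2,r5:Mul1
cycle 5: stall // r0:Add1,r1:Mul2,r2:1,r3:1,r4:2,r5:Mul1
cycle 6: stall // r0:Add1,r1:Mul2,r2:1,r3:1,r4:2,r5:Mul1
cycle 7: CDB Add1=-1; stall // r0:-1,r1:Mul2,r2:1,r3:1,r4:2,r5:Mul1
cycle 8: CDB Mul1=4; issue MUL r1<-Mul1 // r0:-1,r1:Mul1,r2:1,r3:1,r4:2,r5:4
cycle 9: CDB Mul2=8; issue ADD r2<-Add1 // r0:-1,r1:Mul1,r2:Add1,r3:1,r4:2,r5:4
cycle 10: issue ADD r5<-Add2 // r0:-1,r1:Mul1,r2:Add1,r3:1,r4:2,r5:Add2
cycle 11: stall // r0:-1,r1:Mul1,r2:Add1,r3:1,r4:2,r5:Add2
cycle 12: CDB Add1=6; issue ADD r0<-Add1 // r0:Add1,r1:Mul1,r2:6,r3:1,r4:2,r5:Add2
cycle 13: CDB Add2=1; issue ADD r4<-Add2 // r0:Add1,r1:Mul1,r2:6,r3:1,r4:Add2,r5:1
cycle 14: CDB Mul1=2; issue MUL r0<-Mul1 // r0:Mul1,r1:2,r2:6,r3:1,r4:Add2,r5:1
cycle 15: - // r0:Mul1,r1:2,r2:6,r3:1,r4:Add2,r5:1
cycle 16: - // r0:Mul1,r1:2,r2:6,r3:1,r4:Add2,r5:1
cycle 17: CDB Add1=3 // r0:Mul1,r1:2,r2:6,r3:1,r4:Add2,r5:1
cycle 18: CDB Add2=4 // r0:Mul1,r1:2,r2:6,r3:1,r4:4,r5:1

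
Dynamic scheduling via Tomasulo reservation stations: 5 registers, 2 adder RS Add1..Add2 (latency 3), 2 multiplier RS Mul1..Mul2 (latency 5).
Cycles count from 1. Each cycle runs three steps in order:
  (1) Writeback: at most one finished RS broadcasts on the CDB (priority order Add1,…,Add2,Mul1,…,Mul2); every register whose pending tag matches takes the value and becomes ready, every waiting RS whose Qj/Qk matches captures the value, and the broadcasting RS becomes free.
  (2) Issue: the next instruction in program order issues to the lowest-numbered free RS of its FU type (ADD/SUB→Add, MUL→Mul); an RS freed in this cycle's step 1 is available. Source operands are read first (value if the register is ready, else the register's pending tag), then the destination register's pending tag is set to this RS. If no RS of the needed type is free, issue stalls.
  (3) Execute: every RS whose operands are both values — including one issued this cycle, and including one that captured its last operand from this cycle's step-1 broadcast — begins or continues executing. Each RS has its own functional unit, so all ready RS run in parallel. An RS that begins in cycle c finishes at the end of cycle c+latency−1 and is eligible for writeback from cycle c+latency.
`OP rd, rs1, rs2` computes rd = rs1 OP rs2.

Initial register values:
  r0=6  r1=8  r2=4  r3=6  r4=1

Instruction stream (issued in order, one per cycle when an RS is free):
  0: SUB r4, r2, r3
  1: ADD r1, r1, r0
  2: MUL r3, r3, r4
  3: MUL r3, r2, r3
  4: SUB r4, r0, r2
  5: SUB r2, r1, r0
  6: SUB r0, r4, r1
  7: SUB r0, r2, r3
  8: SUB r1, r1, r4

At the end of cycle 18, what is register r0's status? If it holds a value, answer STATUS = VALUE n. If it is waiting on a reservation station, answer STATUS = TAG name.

c1: issue SUB r4<-Add1 | r0:6,r1:8,r2:4,r3:6,r4:Add1
c2: issue ADD r1<-Add2 | r0:6,r1:Add2,r2:4,r3:6,r4:Add1
c3: issue MUL r3<-Mul1 | r0:6,r1:Add2,r2:4,r3:Mul1,r4:Add1
c4: CDB Add1=-2; issue MUL r3<-Mul2 | r0:6,r1:Add2,r2:4,r3:Mul2,r4:-2
c5: CDB Add2=14; issue SUB r4<-Add1 | r0:6,r1:14,r2:4,r3:Mul2,r4:Add1
c6: issue SUB r2<-Add2 | r0:6,r1:14,r2:Add2,r3:Mul2,r4:Add1
c7: stall | r0:6,r1:14,r2:Add2,r3:Mul2,r4:Add1
c8: CDB Add1=2; issue SUB r0<-Add1 | r0:Add1,r1:14,r2:Add2,r3:Mul2,r4:2
c9: CDB Add2=8; issue SUB r0<-Add2 | r0:Add2,r1:14,r2:8,r3:Mul2,r4:2
c10: CDB Mul1=-12; stall | r0:Add2,r1:14,r2:8,r3:Mul2,r4:2
c11: CDB Add1=-12; issue SUB r1<-Add1 | r0:Add2,r1:Add1,r2:8,r3:Mul2,r4:2
c12: - | r0:Add2,r1:Add1,r2:8,r3:Mul2,r4:2
c13: - | r0:Add2,r1:Add1,r2:8,r3:Mul2,r4:2
c14: CDB Add1=12 | r0:Add2,r1:12,r2:8,r3:Mul2,r4:2
c15: CDB Mul2=-48 | r0:Add2,r1:12,r2:8,r3:-48,r4:2
c16: - | r0:Add2,r1:12,r2:8,r3:-48,r4:2
c17: - | r0:Add2,r1:12,r2:8,r3:-48,r4:2
c18: CDB Add2=56 | r0:56,r1:12,r2:8,r3:-48,r4:2

STATUS = VALUE 56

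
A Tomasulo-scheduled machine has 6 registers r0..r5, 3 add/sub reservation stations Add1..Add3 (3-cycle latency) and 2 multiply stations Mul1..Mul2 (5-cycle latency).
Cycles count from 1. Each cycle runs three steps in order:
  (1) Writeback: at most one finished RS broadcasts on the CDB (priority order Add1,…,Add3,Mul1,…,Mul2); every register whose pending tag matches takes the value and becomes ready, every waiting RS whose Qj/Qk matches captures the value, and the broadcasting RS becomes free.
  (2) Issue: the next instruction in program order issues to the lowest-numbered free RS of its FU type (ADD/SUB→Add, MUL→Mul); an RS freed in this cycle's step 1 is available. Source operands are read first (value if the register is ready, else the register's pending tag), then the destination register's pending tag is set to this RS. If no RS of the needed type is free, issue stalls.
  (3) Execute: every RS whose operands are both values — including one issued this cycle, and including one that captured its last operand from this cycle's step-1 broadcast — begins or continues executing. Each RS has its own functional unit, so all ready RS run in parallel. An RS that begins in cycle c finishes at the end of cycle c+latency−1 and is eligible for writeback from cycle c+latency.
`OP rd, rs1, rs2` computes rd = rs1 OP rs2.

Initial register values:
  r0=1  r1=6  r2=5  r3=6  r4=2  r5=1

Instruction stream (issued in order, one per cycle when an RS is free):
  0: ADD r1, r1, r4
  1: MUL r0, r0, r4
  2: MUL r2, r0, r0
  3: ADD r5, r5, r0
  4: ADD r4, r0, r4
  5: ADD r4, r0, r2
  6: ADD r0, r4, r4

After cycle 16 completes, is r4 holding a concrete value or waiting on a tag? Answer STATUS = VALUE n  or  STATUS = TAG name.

cycle 1: issue ADD r1<-Add1 // r0:1,r1:Add1,r2:5,r3:6,r4:2,r5:1
cycle 2: issue MUL r0<-Mul1 // r0:Mul1,r1:Add1,r2:5,r3:6,r4:2,r5:1
cycle 3: issue MUL r2<-Mul2 // r0:Mul1,r1:Add1,r2:Mul2,r3:6,r4:2,r5:1
cycle 4: CDB Add1=8; issue ADD r5<-Add1 // r0:Mul1,r1:8,r2:Mul2,r3:6,r4:2,r5:Add1
cycle 5: issue ADD r4<-Add2 // r0:Mul1,r1:8,r2:Mul2,r3:6,r4:Add2,r5:Add1
cycle 6: issue ADD r4<-Add3 // r0:Mul1,r1:8,r2:Mul2,r3:6,r4:Add3,r5:Add1
cycle 7: CDB Mul1=2; stall // r0:2,r1:8,r2:Mul2,r3:6,r4:Add3,r5:Add1
cycle 8: stall // r0:2,r1:8,r2:Mul2,r3:6,r4:Add3,r5:Add1
cycle 9: stall // r0:2,r1:8,r2:Mul2,r3:6,r4:Add3,r5:Add1
cycle 10: CDB Add1=3; issue ADD r0<-Add1 // r0:Add1,r1:8,r2:Mul2,r3:6,r4:Add3,r5:3
cycle 11: CDB Add2=4 // r0:Add1,r1:8,r2:Mul2,r3:6,r4:Add3,r5:3
cycle 12: CDB Mul2=4 // r0:Add1,r1:8,r2:4,r3:6,r4:Add3,r5:3
cycle 13: - // r0:Add1,r1:8,r2:4,r3:6,r4:Add3,r5:3
cycle 14: - // r0:Add1,r1:8,r2:4,r3:6,r4:Add3,r5:3
cycle 15: CDB Add3=6 // r0:Add1,r1:8,r2:4,r3:6,r4:6,r5:3
cycle 16: - // r0:Add1,r1:8,r2:4,r3:6,r4:6,r5:3

STATUS = VALUE 6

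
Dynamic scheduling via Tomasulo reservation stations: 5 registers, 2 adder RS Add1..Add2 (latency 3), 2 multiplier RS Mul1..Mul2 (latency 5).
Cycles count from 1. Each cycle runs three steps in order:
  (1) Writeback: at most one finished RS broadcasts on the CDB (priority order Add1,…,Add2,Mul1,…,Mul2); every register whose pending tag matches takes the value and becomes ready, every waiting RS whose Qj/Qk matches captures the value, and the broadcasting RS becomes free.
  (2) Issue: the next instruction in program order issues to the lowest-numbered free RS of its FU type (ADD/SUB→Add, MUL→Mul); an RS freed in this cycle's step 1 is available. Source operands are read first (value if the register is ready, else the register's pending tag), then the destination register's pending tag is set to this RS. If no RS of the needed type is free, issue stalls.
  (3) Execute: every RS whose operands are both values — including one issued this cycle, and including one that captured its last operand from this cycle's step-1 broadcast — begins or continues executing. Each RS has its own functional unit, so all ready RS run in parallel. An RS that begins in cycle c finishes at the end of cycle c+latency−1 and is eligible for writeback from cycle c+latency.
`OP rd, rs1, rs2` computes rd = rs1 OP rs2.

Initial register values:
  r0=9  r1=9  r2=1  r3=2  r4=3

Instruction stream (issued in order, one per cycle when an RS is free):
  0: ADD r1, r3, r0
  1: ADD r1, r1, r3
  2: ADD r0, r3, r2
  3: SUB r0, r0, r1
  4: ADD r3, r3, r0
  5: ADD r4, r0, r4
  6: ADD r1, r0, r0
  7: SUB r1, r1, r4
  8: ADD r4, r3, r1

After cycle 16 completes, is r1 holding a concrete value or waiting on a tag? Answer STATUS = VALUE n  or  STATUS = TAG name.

c1: issue ADD r1<-Add1 | r0:9,r1:Add1,r2:1,r3:2,r4:3
c2: issue ADD r1<-Add2 | r0:9,r1:Add2,r2:1,r3:2,r4:3
c3: stall | r0:9,r1:Add2,r2:1,r3:2,r4:3
c4: CDB Add1=11; issue ADD r0<-Add1 | r0:Add1,r1:Add2,r2:1,r3:2,r4:3
c5: stall | r0:Add1,r1:Add2,r2:1,r3:2,r4:3
c6: stall | r0:Add1,r1:Add2,r2:1,r3:2,r4:3
c7: CDB Add1=3; issue SUB r0<-Add1 | r0:Add1,r1:Add2,r2:1,r3:2,r4:3
c8: CDB Add2=13; issue ADD r3<-Add2 | r0:Add1,r1:13,r2:1,r3:Add2,r4:3
c9: stall | r0:Add1,r1:13,r2:1,r3:Add2,r4:3
c10: stall | r0:Add1,r1:13,r2:1,r3:Add2,r4:3
c11: CDB Add1=-10; issue ADD r4<-Add1 | r0:-10,r1:13,r2:1,r3:Add2,r4:Add1
c12: stall | r0:-10,r1:13,r2:1,r3:Add2,r4:Add1
c13: stall | r0:-10,r1:13,r2:1,r3:Add2,r4:Add1
c14: CDB Add1=-7; issue ADD r1<-Add1 | r0:-10,r1:Add1,r2:1,r3:Add2,r4:-7
c15: CDB Add2=-8; issue SUB r1<-Add2 | r0:-10,r1:Add2,r2:1,r3:-8,r4:-7
c16: stall | r0:-10,r1:Add2,r2:1,r3:-8,r4:-7

STATUS = TAG Add2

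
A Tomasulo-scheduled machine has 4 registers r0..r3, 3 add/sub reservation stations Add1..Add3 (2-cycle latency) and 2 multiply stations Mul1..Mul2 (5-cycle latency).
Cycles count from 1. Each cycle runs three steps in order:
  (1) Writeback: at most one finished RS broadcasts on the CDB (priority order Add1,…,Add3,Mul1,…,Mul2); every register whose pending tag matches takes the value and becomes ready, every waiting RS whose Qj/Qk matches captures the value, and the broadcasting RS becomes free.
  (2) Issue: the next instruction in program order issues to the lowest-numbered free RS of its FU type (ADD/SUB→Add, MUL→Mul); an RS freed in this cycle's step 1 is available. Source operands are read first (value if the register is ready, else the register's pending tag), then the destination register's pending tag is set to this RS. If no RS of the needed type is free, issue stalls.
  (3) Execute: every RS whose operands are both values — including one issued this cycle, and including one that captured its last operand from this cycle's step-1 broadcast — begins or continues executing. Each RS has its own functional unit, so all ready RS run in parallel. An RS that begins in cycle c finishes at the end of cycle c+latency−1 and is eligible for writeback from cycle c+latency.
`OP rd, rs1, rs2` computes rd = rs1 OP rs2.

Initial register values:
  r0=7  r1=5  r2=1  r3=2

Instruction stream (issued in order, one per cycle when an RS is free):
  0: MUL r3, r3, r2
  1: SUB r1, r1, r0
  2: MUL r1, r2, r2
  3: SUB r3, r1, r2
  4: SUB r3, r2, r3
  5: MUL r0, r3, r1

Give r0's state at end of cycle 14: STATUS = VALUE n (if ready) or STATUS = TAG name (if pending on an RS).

STATUS = TAG Mul1

c1: issue MUL r3<-Mul1 | r0:7,r1:5,r2:1,r3:Mul1
c2: issue SUB r1<-Add1 | r0:7,r1:Add1,r2:1,r3:Mul1
c3: issue MUL r1<-Mul2 | r0:7,r1:Mul2,r2:1,r3:Mul1
c4: CDB Add1=-2; issue SUB r3<-Add1 | r0:7,r1:Mul2,r2:1,r3:Add1
c5: issue SUB r3<-Add2 | r0:7,r1:Mul2,r2:1,r3:Add2
c6: CDB Mul1=2; issue MUL r0<-Mul1 | r0:Mul1,r1:Mul2,r2:1,r3:Add2
c7: - | r0:Mul1,r1:Mul2,r2:1,r3:Add2
c8: CDB Mul2=1 | r0:Mul1,r1:1,r2:1,r3:Add2
c9: - | r0:Mul1,r1:1,r2:1,r3:Add2
c10: CDB Add1=0 | r0:Mul1,r1:1,r2:1,r3:Add2
c11: - | r0:Mul1,r1:1,r2:1,r3:Add2
c12: CDB Add2=1 | r0:Mul1,r1:1,r2:1,r3:1
c13: - | r0:Mul1,r1:1,r2:1,r3:1
c14: - | r0:Mul1,r1:1,r2:1,r3:1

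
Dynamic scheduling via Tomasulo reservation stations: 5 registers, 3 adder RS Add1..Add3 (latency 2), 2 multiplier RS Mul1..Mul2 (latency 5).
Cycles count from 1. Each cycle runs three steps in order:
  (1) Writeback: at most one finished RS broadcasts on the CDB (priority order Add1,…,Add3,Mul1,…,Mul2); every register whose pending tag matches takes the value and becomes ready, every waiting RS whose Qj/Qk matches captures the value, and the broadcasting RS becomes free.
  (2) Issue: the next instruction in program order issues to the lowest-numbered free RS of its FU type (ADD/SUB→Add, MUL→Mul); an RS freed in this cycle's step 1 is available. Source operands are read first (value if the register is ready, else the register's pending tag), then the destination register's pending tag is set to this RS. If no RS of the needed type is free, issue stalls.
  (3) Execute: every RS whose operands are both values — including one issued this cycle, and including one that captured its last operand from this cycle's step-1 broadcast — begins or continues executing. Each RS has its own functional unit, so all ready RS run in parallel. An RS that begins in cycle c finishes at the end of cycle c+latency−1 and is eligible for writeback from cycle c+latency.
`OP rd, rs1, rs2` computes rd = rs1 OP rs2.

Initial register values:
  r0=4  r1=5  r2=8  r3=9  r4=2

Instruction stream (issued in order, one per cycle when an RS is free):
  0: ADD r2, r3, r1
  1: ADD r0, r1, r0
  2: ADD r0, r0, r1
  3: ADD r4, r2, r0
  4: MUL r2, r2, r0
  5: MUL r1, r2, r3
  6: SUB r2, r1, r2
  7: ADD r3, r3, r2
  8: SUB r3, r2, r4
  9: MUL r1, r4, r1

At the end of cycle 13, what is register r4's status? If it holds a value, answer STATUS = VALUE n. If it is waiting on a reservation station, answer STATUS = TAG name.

  c1: issue ADD r2<-Add1  regs: r0:4,r1:5,r2:Add1,r3:9,r4:2
  c2: issue ADD r0<-Add2  regs: r0:Add2,r1:5,r2:Add1,r3:9,r4:2
  c3: CDB Add1=14; issue ADD r0<-Add1  regs: r0:Add1,r1:5,r2:14,r3:9,r4:2
  c4: CDB Add2=9; issue ADD r4<-Add2  regs: r0:Add1,r1:5,r2:14,r3:9,r4:Add2
  c5: issue MUL r2<-Mul1  regs: r0:Add1,r1:5,r2:Mul1,r3:9,r4:Add2
  c6: CDB Add1=14; issue MUL r1<-Mul2  regs: r0:14,r1:Mul2,r2:Mul1,r3:9,r4:Add2
  c7: issue SUB r2<-Add1  regs: r0:14,r1:Mul2,r2:Add1,r3:9,r4:Add2
  c8: CDB Add2=28; issue ADD r3<-Add2  regs: r0:14,r1:Mul2,r2:Add1,r3:Add2,r4:28
  c9: issue SUB r3<-Add3  regs: r0:14,r1:Mul2,r2:Add1,r3:Add3,r4:28
  c10: stall  regs: r0:14,r1:Mul2,r2:Add1,r3:Add3,r4:28
  c11: CDB Mul1=196; issue MUL r1<-Mul1  regs: r0:14,r1:Mul1,r2:Add1,r3:Add3,r4:28
  c12: -  regs: r0:14,r1:Mul1,r2:Add1,r3:Add3,r4:28
  c13: -  regs: r0:14,r1:Mul1,r2:Add1,r3:Add3,r4:28

STATUS = VALUE 28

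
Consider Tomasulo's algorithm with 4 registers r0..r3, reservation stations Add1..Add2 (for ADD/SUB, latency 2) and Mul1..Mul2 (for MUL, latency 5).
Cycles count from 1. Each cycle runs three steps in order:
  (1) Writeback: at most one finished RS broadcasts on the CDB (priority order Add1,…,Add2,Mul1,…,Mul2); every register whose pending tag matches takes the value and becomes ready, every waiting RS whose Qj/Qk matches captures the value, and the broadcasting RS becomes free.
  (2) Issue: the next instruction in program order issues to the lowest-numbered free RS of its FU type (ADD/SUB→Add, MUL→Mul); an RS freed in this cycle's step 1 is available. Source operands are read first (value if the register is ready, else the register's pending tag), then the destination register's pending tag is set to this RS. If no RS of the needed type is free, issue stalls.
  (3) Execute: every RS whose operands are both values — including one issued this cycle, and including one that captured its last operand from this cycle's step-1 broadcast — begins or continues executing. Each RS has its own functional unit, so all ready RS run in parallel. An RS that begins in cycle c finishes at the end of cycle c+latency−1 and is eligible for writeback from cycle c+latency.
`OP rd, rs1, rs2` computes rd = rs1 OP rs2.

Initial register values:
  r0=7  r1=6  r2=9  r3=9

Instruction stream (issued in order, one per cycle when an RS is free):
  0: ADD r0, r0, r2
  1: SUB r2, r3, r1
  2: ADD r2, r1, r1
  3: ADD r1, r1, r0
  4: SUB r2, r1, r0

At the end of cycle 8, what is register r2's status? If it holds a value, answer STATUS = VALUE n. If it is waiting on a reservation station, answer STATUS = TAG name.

STATUS = VALUE 6

  c1: issue ADD r0<-Add1  regs: r0:Add1,r1:6,r2:9,r3:9
  c2: issue SUB r2<-Add2  regs: r0:Add1,r1:6,r2:Add2,r3:9
  c3: CDB Add1=16; issue ADD r2<-Add1  regs: r0:16,r1:6,r2:Add1,r3:9
  c4: CDB Add2=3; issue ADD r1<-Add2  regs: r0:16,r1:Add2,r2:Add1,r3:9
  c5: CDB Add1=12; issue SUB r2<-Add1  regs: r0:16,r1:Add2,r2:Add1,r3:9
  c6: CDB Add2=22  regs: r0:16,r1:22,r2:Add1,r3:9
  c7: -  regs: r0:16,r1:22,r2:Add1,r3:9
  c8: CDB Add1=6  regs: r0:16,r1:22,r2:6,r3:9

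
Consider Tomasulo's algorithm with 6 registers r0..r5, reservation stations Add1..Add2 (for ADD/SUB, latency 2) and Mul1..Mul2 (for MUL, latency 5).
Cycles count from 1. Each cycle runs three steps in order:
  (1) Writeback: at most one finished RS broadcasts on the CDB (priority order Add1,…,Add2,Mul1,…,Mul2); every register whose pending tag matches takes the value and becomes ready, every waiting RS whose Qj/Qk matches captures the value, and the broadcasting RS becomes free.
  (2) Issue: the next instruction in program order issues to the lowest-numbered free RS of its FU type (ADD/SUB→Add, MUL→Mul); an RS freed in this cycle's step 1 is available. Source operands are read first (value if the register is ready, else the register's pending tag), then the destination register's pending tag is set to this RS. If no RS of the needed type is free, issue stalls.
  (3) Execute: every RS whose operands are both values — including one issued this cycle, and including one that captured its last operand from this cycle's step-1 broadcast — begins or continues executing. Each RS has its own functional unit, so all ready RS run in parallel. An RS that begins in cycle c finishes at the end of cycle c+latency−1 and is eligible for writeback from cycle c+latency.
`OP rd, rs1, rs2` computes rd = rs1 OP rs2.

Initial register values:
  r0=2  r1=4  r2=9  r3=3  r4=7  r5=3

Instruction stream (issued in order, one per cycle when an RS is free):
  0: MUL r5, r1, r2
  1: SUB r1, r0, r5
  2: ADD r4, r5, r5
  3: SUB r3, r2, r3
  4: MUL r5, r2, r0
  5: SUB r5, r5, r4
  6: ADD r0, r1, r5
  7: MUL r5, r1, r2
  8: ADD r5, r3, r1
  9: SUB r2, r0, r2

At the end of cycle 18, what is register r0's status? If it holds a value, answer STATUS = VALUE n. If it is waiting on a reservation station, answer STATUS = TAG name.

  c1: issue MUL r5<-Mul1  regs: r0:2,r1:4,r2:9,r3:3,r4:7,r5:Mul1
  c2: issue SUB r1<-Add1  regs: r0:2,r1:Add1,r2:9,r3:3,r4:7,r5:Mul1
  c3: issue ADD r4<-Add2  regs: r0:2,r1:Add1,r2:9,r3:3,r4:Add2,r5:Mul1
  c4: stall  regs: r0:2,r1:Add1,r2:9,r3:3,r4:Add2,r5:Mul1
  c5: stall  regs: r0:2,r1:Add1,r2:9,r3:3,r4:Add2,r5:Mul1
  c6: CDB Mul1=36; stall  regs: r0:2,r1:Add1,r2:9,r3:3,r4:Add2,r5:36
  c7: stall  regs: r0:2,r1:Add1,r2:9,r3:3,r4:Add2,r5:36
  c8: CDB Add1=-34; issue SUB r3<-Add1  regs: r0:2,r1:-34,r2:9,r3:Add1,r4:Add2,r5:36
  c9: CDB Add2=72; issue MUL r5<-Mul1  regs: r0:2,r1:-34,r2:9,r3:Add1,r4:72,r5:Mul1
  c10: CDB Add1=6; issue SUB r5<-Add1  regs: r0:2,r1:-34,r2:9,r3:6,r4:72,r5:Add1
  c11: issue ADD r0<-Add2  regs: r0:Add2,r1:-34,r2:9,r3:6,r4:72,r5:Add1
  c12: issue MUL r5<-Mul2  regs: r0:Add2,r1:-34,r2:9,r3:6,r4:72,r5:Mul2
  c13: stall  regs: r0:Add2,r1:-34,r2:9,r3:6,r4:72,r5:Mul2
  c14: CDB Mul1=18; stall  regs: r0:Add2,r1:-34,r2:9,r3:6,r4:72,r5:Mul2
  c15: stall  regs: r0:Add2,r1:-34,r2:9,r3:6,r4:72,r5:Mul2
  c16: CDB Add1=-54; issue ADD r5<-Add1  regs: r0:Add2,r1:-34,r2:9,r3:6,r4:72,r5:Add1
  c17: CDB Mul2=-306; stall  regs: r0:Add2,r1:-34,r2:9,r3:6,r4:72,r5:Add1
  c18: CDB Add1=-28; issue SUB r2<-Add1  regs: r0:Add2,r1:-34,r2:Add1,r3:6,r4:72,r5:-28

STATUS = TAG Add2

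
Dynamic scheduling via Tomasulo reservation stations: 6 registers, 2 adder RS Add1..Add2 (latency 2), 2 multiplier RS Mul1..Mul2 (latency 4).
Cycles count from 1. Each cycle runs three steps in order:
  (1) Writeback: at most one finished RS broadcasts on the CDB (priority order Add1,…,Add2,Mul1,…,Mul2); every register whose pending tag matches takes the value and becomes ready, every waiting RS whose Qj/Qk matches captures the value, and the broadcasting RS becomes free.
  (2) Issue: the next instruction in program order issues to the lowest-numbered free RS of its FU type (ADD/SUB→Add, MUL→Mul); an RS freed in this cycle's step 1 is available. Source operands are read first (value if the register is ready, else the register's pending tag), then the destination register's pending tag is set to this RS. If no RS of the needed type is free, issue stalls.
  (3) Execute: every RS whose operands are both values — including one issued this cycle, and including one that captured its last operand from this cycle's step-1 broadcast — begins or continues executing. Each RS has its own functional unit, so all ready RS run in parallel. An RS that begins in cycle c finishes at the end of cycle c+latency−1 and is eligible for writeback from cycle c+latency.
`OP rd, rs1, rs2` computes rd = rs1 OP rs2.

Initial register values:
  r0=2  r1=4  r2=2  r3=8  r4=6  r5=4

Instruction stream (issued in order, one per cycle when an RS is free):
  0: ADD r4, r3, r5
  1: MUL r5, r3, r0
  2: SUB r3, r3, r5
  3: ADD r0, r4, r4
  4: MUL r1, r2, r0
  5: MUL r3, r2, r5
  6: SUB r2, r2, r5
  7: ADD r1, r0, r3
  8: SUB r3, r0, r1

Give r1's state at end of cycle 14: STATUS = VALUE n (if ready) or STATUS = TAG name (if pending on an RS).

STATUS = VALUE 56

  c1: issue ADD r4<-Add1  regs: r0:2,r1:4,r2:2,r3:8,r4:Add1,r5:4
  c2: issue MUL r5<-Mul1  regs: r0:2,r1:4,r2:2,r3:8,r4:Add1,r5:Mul1
  c3: CDB Add1=12; issue SUB r3<-Add1  regs: r0:2,r1:4,r2:2,r3:Add1,r4:12,r5:Mul1
  c4: issue ADD r0<-Add2  regs: r0:Add2,r1:4,r2:2,r3:Add1,r4:12,r5:Mul1
  c5: issue MUL r1<-Mul2  regs: r0:Add2,r1:Mul2,r2:2,r3:Add1,r4:12,r5:Mul1
  c6: CDB Add2=24; stall  regs: r0:24,r1:Mul2,r2:2,r3:Add1,r4:12,r5:Mul1
  c7: CDB Mul1=16; issue MUL r3<-Mul1  regs: r0:24,r1:Mul2,r2:2,r3:Mul1,r4:12,r5:16
  c8: issue SUB r2<-Add2  regs: r0:24,r1:Mul2,r2:Add2,r3:Mul1,r4:12,r5:16
  c9: CDB Add1=-8; issue ADD r1<-Add1  regs: r0:24,r1:Add1,r2:Add2,r3:Mul1,r4:12,r5:16
  c10: CDB Add2=-14; issue SUB r3<-Add2  regs: r0:24,r1:Add1,r2:-14,r3:Add2,r4:12,r5:16
  c11: CDB Mul1=32  regs: r0:24,r1:Add1,r2:-14,r3:Add2,r4:12,r5:16
  c12: CDB Mul2=48  regs: r0:24,r1:Add1,r2:-14,r3:Add2,r4:12,r5:16
  c13: CDB Add1=56  regs: r0:24,r1:56,r2:-14,r3:Add2,r4:12,r5:16
  c14: -  regs: r0:24,r1:56,r2:-14,r3:Add2,r4:12,r5:16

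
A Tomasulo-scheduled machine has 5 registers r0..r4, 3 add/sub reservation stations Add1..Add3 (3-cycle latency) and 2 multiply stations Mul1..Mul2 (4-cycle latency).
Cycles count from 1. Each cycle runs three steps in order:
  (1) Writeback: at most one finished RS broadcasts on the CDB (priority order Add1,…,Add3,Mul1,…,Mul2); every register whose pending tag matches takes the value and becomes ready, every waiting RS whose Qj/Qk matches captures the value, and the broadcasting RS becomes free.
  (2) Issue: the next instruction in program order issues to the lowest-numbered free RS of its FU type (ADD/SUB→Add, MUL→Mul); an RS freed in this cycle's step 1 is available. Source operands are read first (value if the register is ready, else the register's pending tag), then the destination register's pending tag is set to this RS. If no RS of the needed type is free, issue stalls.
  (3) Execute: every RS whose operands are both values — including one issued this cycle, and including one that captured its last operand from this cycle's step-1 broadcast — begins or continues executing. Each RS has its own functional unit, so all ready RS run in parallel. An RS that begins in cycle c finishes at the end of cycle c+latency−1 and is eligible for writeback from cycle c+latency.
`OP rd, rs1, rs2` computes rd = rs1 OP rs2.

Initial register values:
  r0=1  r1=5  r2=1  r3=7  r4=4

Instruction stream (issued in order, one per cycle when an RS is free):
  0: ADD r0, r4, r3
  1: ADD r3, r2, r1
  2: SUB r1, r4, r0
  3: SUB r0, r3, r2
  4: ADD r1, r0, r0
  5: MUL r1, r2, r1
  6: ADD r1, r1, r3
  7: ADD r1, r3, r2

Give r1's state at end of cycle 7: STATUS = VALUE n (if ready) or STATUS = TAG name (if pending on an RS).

cycle 1: issue ADD r0<-Add1 // r0:Add1,r1:5,r2:1,r3:7,r4:4
cycle 2: issue ADD r3<-Add2 // r0:Add1,r1:5,r2:1,r3:Add2,r4:4
cycle 3: issue SUB r1<-Add3 // r0:Add1,r1:Add3,r2:1,r3:Add2,r4:4
cycle 4: CDB Add1=11; issue SUB r0<-Add1 // r0:Add1,r1:Add3,r2:1,r3:Add2,r4:4
cycle 5: CDB Add2=6; issue ADD r1<-Add2 // r0:Add1,r1:Add2,r2:1,r3:6,r4:4
cycle 6: issue MUL r1<-Mul1 // r0:Add1,r1:Mul1,r2:1,r3:6,r4:4
cycle 7: CDB Add3=-7; issue ADD r1<-Add3 // r0:Add1,r1:Add3,r2:1,r3:6,r4:4

STATUS = TAG Add3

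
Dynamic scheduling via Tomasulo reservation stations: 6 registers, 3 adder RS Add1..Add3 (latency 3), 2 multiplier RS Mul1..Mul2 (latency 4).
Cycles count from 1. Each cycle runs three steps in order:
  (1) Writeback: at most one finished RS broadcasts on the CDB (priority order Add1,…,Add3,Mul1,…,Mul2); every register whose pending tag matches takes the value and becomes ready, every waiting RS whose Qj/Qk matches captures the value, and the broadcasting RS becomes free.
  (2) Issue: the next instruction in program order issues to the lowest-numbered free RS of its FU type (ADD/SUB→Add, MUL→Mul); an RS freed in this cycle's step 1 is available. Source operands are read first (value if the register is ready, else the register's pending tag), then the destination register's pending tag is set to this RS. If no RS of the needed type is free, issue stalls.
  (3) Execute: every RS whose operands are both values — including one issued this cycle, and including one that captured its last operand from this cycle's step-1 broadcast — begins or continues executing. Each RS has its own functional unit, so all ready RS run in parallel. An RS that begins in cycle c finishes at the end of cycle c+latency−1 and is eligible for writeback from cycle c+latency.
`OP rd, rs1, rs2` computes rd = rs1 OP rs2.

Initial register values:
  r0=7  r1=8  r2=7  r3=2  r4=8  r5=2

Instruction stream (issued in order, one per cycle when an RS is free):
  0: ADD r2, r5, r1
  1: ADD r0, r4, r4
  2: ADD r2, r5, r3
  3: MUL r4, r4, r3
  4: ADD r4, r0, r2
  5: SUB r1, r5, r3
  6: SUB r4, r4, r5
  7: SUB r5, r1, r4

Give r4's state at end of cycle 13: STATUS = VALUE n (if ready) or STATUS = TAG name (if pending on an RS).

STATUS = VALUE 18

  c1: issue ADD r2<-Add1  regs: r0:7,r1:8,r2:Add1,r3:2,r4:8,r5:2
  c2: issue ADD r0<-Add2  regs: r0:Add2,r1:8,r2:Add1,r3:2,r4:8,r5:2
  c3: issue ADD r2<-Add3  regs: r0:Add2,r1:8,r2:Add3,r3:2,r4:8,r5:2
  c4: CDB Add1=10; issue MUL r4<-Mul1  regs: r0:Add2,r1:8,r2:Add3,r3:2,r4:Mul1,r5:2
  c5: CDB Add2=16; issue ADD r4<-Add1  regs: r0:16,r1:8,r2:Add3,r3:2,r4:Add1,r5:2
  c6: CDB Add3=4; issue SUB r1<-Add2  regs: r0:16,r1:Add2,r2:4,r3:2,r4:Add1,r5:2
  c7: issue SUB r4<-Add3  regs: r0:16,r1:Add2,r2:4,r3:2,r4:Add3,r5:2
  c8: CDB Mul1=16; stall  regs: r0:16,r1:Add2,r2:4,r3:2,r4:Add3,r5:2
  c9: CDB Add1=20; issue SUB r5<-Add1  regs: r0:16,r1:Add2,r2:4,r3:2,r4:Add3,r5:Add1
  c10: CDB Add2=0  regs: r0:16,r1:0,r2:4,r3:2,r4:Add3,r5:Add1
  c11: -  regs: r0:16,r1:0,r2:4,r3:2,r4:Add3,r5:Add1
  c12: CDB Add3=18  regs: r0:16,r1:0,r2:4,r3:2,r4:18,r5:Add1
  c13: -  regs: r0:16,r1:0,r2:4,r3:2,r4:18,r5:Add1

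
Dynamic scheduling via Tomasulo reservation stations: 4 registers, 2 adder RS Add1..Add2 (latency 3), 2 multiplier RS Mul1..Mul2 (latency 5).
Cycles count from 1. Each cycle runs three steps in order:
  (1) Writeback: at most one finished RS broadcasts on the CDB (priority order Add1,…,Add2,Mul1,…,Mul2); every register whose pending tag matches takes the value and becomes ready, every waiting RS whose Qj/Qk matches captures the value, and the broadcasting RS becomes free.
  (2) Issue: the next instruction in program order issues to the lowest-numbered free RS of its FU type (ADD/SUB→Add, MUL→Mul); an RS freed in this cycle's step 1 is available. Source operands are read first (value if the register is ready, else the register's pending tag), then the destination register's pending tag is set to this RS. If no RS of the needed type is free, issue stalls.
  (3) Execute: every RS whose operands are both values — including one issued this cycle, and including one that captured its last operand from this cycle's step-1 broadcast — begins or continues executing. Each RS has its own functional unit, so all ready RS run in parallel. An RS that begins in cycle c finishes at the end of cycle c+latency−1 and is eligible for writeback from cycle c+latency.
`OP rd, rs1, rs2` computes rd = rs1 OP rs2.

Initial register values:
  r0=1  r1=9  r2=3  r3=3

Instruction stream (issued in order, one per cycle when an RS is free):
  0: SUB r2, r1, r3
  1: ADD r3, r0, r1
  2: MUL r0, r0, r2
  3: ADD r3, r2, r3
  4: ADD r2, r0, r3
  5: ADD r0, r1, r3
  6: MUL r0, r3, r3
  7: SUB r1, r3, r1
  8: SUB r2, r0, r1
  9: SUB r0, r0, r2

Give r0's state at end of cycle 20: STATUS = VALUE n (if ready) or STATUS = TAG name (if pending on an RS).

  c1: issue SUB r2<-Add1  regs: r0:1,r1:9,r2:Add1,r3:3
  c2: issue ADD r3<-Add2  regs: r0:1,r1:9,r2:Add1,r3:Add2
  c3: issue MUL r0<-Mul1  regs: r0:Mul1,r1:9,r2:Add1,r3:Add2
  c4: CDB Add1=6; issue ADD r3<-Add1  regs: r0:Mul1,r1:9,r2:6,r3:Add1
  c5: CDB Add2=10; issue ADD r2<-Add2  regs: r0:Mul1,r1:9,r2:Add2,r3:Add1
  c6: stall  regs: r0:Mul1,r1:9,r2:Add2,r3:Add1
  c7: stall  regs: r0:Mul1,r1:9,r2:Add2,r3:Add1
  c8: CDB Add1=16; issue ADD r0<-Add1  regs: r0:Add1,r1:9,r2:Add2,r3:16
  c9: CDB Mul1=6; issue MUL r0<-Mul1  regs: r0:Mul1,r1:9,r2:Add2,r3:16
  c10: stall  regs: r0:Mul1,r1:9,r2:Add2,r3:16
  c11: CDB Add1=25; issue SUB r1<-Add1  regs: r0:Mul1,r1:Add1,r2:Add2,r3:16
  c12: CDB Add2=22; issue SUB r2<-Add2  regs: r0:Mul1,r1:Add1,r2:Add2,r3:16
  c13: stall  regs: r0:Mul1,r1:Add1,r2:Add2,r3:16
  c14: CDB Add1=7; issue SUB r0<-Add1  regs: r0:Add1,r1:7,r2:Add2,r3:16
  c15: CDB Mul1=256  regs: r0:Add1,r1:7,r2:Add2,r3:16
  c16: -  regs: r0:Add1,r1:7,r2:Add2,r3:16
  c17: -  regs: r0:Add1,r1:7,r2:Add2,r3:16
  c18: CDB Add2=249  regs: r0:Add1,r1:7,r2:249,r3:16
  c19: -  regs: r0:Add1,r1:7,r2:249,r3:16
  c20: -  regs: r0:Add1,r1:7,r2:249,r3:16

STATUS = TAG Add1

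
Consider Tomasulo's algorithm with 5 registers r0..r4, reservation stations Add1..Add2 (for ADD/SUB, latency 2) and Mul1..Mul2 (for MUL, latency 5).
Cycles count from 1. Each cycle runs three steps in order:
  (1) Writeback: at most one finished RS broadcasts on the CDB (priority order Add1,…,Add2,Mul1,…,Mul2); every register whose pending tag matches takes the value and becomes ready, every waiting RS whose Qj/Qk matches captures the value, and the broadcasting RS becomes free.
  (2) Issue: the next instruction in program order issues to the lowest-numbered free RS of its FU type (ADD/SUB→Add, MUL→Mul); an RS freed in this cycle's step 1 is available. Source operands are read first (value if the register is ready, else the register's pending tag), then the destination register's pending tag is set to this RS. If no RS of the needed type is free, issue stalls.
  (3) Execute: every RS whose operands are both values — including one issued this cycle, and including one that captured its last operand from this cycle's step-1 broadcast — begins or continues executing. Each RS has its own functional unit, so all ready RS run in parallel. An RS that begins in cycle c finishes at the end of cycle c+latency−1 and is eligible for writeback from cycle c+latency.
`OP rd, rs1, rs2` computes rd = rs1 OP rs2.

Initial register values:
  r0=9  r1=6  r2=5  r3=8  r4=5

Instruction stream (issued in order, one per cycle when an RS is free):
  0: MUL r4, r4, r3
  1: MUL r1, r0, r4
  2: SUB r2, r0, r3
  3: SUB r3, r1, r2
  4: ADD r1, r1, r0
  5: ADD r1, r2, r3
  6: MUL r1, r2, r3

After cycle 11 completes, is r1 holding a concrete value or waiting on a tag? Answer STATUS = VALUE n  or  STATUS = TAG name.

c1: issue MUL r4<-Mul1 | r0:9,r1:6,r2:5,r3:8,r4:Mul1
c2: issue MUL r1<-Mul2 | r0:9,r1:Mul2,r2:5,r3:8,r4:Mul1
c3: issue SUB r2<-Add1 | r0:9,r1:Mul2,r2:Add1,r3:8,r4:Mul1
c4: issue SUB r3<-Add2 | r0:9,r1:Mul2,r2:Add1,r3:Add2,r4:Mul1
c5: CDB Add1=1; issue ADD r1<-Add1 | r0:9,r1:Add1,r2:1,r3:Add2,r4:Mul1
c6: CDB Mul1=40; stall | r0:9,r1:Add1,r2:1,r3:Add2,r4:40
c7: stall | r0:9,r1:Add1,r2:1,r3:Add2,r4:40
c8: stall | r0:9,r1:Add1,r2:1,r3:Add2,r4:40
c9: stall | r0:9,r1:Add1,r2:1,r3:Add2,r4:40
c10: stall | r0:9,r1:Add1,r2:1,r3:Add2,r4:40
c11: CDB Mul2=360; stall | r0:9,r1:Add1,r2:1,r3:Add2,r4:40

STATUS = TAG Add1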